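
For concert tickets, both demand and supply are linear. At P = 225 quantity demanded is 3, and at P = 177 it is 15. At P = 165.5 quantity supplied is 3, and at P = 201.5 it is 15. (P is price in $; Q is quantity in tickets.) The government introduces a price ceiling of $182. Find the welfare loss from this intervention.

Demand slope = (177 − 225)/(15 − 3) = −4, so P = 237 − 4Q.
Supply slope = (201.5 − 165.5)/(15 − 3) = 3, so P = 156.5 + 3Q.
Competitive equilibrium: 237 − 4Q = 156.5 + 3Q → Q* = 11.5, P* = 191.
At the ceiling P = 182, quantity supplied = (182 − 156.5)/3 = 8.5.
Willingness to pay at Q' = 8.5: 237 − 4·8.5 = 203.
ΔQ = 11.5 − 8.5 = 3; wedge = 203 − 182 = 21.
Welfare loss = ½ × 3 × 21 = $31.50.

$31.50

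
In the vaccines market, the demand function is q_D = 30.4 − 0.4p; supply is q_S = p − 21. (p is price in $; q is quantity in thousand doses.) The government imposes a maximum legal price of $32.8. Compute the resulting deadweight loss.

In inverse form: demand p = 76 − 2.5q, supply p = 21 + q.
Competitive equilibrium: 76 − 2.5q = 21 + q → q* = 15.7143, p* = 36.7143.
At the ceiling p = 32.8, quantity supplied = (32.8 − 21)/1 = 11.8.
Willingness to pay at q' = 11.8: 76 − 2.5·11.8 = 46.5.
Δq = 15.7143 − 11.8 = 3.9143; wedge = 46.5 − 32.8 = 13.7.
Welfare loss = ½ × 3.9143 × 13.7 = $26.81 thousand.

$26.81 thousand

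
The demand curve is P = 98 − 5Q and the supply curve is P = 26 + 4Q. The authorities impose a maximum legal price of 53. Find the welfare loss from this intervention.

7.03

Competitive equilibrium: 98 − 5Q = 26 + 4Q → Q* = 8, P* = 58.
At the ceiling P = 53, quantity supplied = (53 − 26)/4 = 6.75.
Willingness to pay at Q' = 6.75: 98 − 5·6.75 = 64.25.
ΔQ = 8 − 6.75 = 1.25; wedge = 64.25 − 53 = 11.25.
DWL = ½ × 1.25 × 11.25 = 7.03.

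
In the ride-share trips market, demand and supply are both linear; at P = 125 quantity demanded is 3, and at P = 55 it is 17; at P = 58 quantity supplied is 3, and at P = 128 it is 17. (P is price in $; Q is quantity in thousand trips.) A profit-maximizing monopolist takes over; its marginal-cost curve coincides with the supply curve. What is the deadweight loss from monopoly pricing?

$52.27 thousand

Demand slope = (55 − 125)/(17 − 3) = −5, so P = 140 − 5Q.
Supply slope = (128 − 58)/(17 − 3) = 5, so P = 43 + 5Q.
Competitive equilibrium: 140 − 5Q = 43 + 5Q → Q* = 9.7, P* = 91.5.
Marginal revenue: MR = 140 − 10Q. Set MR = MC: 140 − 10Q = 43 + 5Q → Q_m = 6.4667.
Price P_m = 140 − 5·6.4667 = 107.6665; MC(Q_m) = 43 + 5·6.4667 = 75.3335.
Competitive Q* = 9.7, so ΔQ = 3.2333; wedge = 107.6665 − 75.3335 = 32.333.
The triangle = ½ × 3.2333 × 32.333 = $52.27 thousand.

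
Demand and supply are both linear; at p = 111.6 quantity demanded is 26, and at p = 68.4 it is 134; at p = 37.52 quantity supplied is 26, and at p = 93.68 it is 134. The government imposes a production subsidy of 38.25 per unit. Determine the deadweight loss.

795.14

Demand slope = (68.4 − 111.6)/(134 − 26) = −0.4, so p = 122 − 0.4q.
Supply slope = (93.68 − 37.52)/(134 − 26) = 0.52, so p = 24 + 0.52q.
Competitive equilibrium: 122 − 0.4q = 24 + 0.52q → q* = 106.5217, p* = 79.3913.
The subsidy lowers effective supply by 38.25: p = 0.52q − 14.25.
New quantity: 122 − 0.4q = 0.52q − 14.25 → q' = 148.0978.
Overproduction Δq = 148.0978 − 106.5217 = 41.5761; wedge = subsidy = 38.25.
The triangle = ½ × 41.5761 × 38.25 = 795.14.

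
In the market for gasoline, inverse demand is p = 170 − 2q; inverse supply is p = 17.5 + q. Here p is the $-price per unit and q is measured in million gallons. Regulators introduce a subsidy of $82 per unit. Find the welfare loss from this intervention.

$1120.67 million

Competitive equilibrium: 170 − 2q = 17.5 + q → q* = 50.8333, p* = 68.3333.
The subsidy lowers effective supply by 82: p = q − 64.5.
New quantity: 170 − 2q = q − 64.5 → q' = 78.1667.
Overproduction Δq = 78.1667 − 50.8333 = 27.3334; wedge = subsidy = 82.
Welfare loss = ½ × 27.3334 × 82 = $1120.67 million.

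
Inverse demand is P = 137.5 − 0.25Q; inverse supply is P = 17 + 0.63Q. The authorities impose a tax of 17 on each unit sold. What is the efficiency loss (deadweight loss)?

164.20

Competitive equilibrium: 137.5 − 0.25Q = 17 + 0.63Q → Q* = 136.9318, P* = 103.267.
With the tax, the buyer price exceeds the seller price by 17: (137.5 − 0.25Q) − (17 + 0.63Q) = 17 → Q' = 117.6136.
ΔQ = 136.9318 − 117.6136 = 19.3182; the wedge equals the tax, 17.
Deadweight loss = ½ × 19.3182 × 17 = 164.20.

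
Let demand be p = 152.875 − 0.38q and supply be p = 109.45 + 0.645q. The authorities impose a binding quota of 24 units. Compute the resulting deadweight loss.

Competitive equilibrium: 152.875 − 0.38q = 109.45 + 0.645q → q* = 42.3659, p* = 136.776.
At q = 24: demand price = 152.875 − 0.38·24 = 143.755; supply price = 109.45 + 0.645·24 = 124.93.
Δq = 42.3659 − 24 = 18.3659; wedge = 143.755 − 124.93 = 18.825.
The triangle = ½ × 18.3659 × 18.825 = 172.87.

172.87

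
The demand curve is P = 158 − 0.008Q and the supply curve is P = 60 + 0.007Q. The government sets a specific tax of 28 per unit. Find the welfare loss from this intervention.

Competitive equilibrium: 158 − 0.008Q = 60 + 0.007Q → Q* = 6533.3333, P* = 105.7333.
With the tax, the buyer price exceeds the seller price by 28: (158 − 0.008Q) − (60 + 0.007Q) = 28 → Q' = 4666.6667.
ΔQ = 6533.3333 − 4666.6667 = 1866.6666; the wedge equals the tax, 28.
The triangle = ½ × 1866.6666 × 28 = 26133.33.

26133.33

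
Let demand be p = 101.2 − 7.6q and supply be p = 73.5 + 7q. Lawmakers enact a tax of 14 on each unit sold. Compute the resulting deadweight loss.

6.71

Competitive equilibrium: 101.2 − 7.6q = 73.5 + 7q → q* = 1.8973, p* = 86.7808.
With the tax, the buyer price exceeds the seller price by 14: (101.2 − 7.6q) − (73.5 + 7q) = 14 → q' = 0.9384.
Δq = 1.8973 − 0.9384 = 0.9589; the wedge equals the tax, 14.
The triangle = ½ × 0.9589 × 14 = 6.71.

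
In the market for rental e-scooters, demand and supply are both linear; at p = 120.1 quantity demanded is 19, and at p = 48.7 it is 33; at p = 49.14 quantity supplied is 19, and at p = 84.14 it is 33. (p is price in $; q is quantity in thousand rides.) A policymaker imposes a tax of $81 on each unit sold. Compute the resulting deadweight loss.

$431.64 thousand

Demand slope = (48.7 − 120.1)/(33 − 19) = −5.1, so p = 217 − 5.1q.
Supply slope = (84.14 − 49.14)/(33 − 19) = 2.5, so p = 1.64 + 2.5q.
Competitive equilibrium: 217 − 5.1q = 1.64 + 2.5q → q* = 28.3368, p* = 72.4821.
With the tax, the buyer price exceeds the seller price by 81: (217 − 5.1q) − (1.64 + 2.5q) = 81 → q' = 17.6789.
Δq = 28.3368 − 17.6789 = 10.6579; the wedge equals the tax, 81.
Deadweight loss = ½ × 10.6579 × 81 = $431.64 thousand.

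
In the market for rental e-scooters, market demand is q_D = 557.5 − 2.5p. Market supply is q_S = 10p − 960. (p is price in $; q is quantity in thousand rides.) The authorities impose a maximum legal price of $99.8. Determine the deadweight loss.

In inverse form: demand p = 223 − 0.4q, supply p = 96 + 0.1q.
Competitive equilibrium: 223 − 0.4q = 96 + 0.1q → q* = 254, p* = 121.4.
At the ceiling p = 99.8, quantity supplied = (99.8 − 96)/0.1 = 38.
Willingness to pay at q' = 38: 223 − 0.4·38 = 207.8.
Δq = 254 − 38 = 216; wedge = 207.8 − 99.8 = 108.
DWL = ½ × 216 × 108 = $11664 thousand.

$11664 thousand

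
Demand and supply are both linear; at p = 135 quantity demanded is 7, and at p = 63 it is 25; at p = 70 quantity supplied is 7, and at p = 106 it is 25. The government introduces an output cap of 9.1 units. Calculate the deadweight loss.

228.81

Demand slope = (63 − 135)/(25 − 7) = −4, so p = 163 − 4q.
Supply slope = (106 − 70)/(25 − 7) = 2, so p = 56 + 2q.
Competitive equilibrium: 163 − 4q = 56 + 2q → q* = 17.8333, p* = 91.6667.
At q = 9.1: demand price = 163 − 4·9.1 = 126.6; supply price = 56 + 2·9.1 = 74.2.
Δq = 17.8333 − 9.1 = 8.7333; wedge = 126.6 − 74.2 = 52.4.
DWL = ½ × 8.7333 × 52.4 = 228.81.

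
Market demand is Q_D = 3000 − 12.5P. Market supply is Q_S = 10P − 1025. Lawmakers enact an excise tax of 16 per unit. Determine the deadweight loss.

711.11

In inverse form: demand P = 240 − 0.08Q, supply P = 102.5 + 0.1Q.
Competitive equilibrium: 240 − 0.08Q = 102.5 + 0.1Q → Q* = 763.8889, P* = 178.8889.
With the tax, the buyer price exceeds the seller price by 16: (240 − 0.08Q) − (102.5 + 0.1Q) = 16 → Q' = 675.
ΔQ = 763.8889 − 675 = 88.8889; the wedge equals the tax, 16.
DWL = ½ × 88.8889 × 16 = 711.11.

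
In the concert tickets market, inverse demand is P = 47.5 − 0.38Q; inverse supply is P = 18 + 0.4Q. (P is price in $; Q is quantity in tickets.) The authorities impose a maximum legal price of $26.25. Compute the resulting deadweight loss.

Competitive equilibrium: 47.5 − 0.38Q = 18 + 0.4Q → Q* = 37.8205, P* = 33.1282.
At the ceiling P = 26.25, quantity supplied = (26.25 − 18)/0.4 = 20.625.
Willingness to pay at Q' = 20.625: 47.5 − 0.38·20.625 = 39.6625.
ΔQ = 37.8205 − 20.625 = 17.1955; wedge = 39.6625 − 26.25 = 13.4125.
DWL = ½ × 17.1955 × 13.4125 = $115.32.

$115.32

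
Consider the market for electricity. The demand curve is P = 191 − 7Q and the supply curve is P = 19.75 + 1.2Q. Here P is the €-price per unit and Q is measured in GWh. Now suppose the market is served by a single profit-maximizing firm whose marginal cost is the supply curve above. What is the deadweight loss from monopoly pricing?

Competitive equilibrium: 191 − 7Q = 19.75 + 1.2Q → Q* = 20.8841, P* = 44.811.
Marginal revenue: MR = 191 − 14Q. Set MR = MC: 191 − 14Q = 19.75 + 1.2Q → Q_m = 11.2664.
Price P_m = 191 − 7·11.2664 = 112.1352; MC(Q_m) = 19.75 + 1.2·11.2664 = 33.2697.
Competitive Q* = 20.8841, so ΔQ = 9.6177; wedge = 112.1352 − 33.2697 = 78.8655.
DWL = ½ × 9.6177 × 78.8655 = €379.25.

€379.25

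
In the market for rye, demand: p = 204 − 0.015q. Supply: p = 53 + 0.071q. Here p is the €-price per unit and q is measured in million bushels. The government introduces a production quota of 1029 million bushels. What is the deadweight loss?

Competitive equilibrium: 204 − 0.015q = 53 + 0.071q → q* = 1755.814, p* = 177.6628.
At q = 1029: demand price = 204 − 0.015·1029 = 188.565; supply price = 53 + 0.071·1029 = 126.059.
Δq = 1755.814 − 1029 = 726.814; wedge = 188.565 − 126.059 = 62.506.
Welfare loss = ½ × 726.814 × 62.506 = €22715.12 million.

€22715.12 million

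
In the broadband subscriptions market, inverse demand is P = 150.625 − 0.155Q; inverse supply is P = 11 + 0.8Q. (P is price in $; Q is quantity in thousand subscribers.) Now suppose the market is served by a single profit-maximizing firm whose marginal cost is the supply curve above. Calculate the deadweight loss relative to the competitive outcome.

Competitive equilibrium: 150.625 − 0.155Q = 11 + 0.8Q → Q* = 146.2042, P* = 127.9634.
Marginal revenue: MR = 150.625 − 0.31Q. Set MR = MC: 150.625 − 0.31Q = 11 + 0.8Q → Q_m = 125.7883.
Price P_m = 150.625 − 0.155·125.7883 = 131.1278; MC(Q_m) = 11 + 0.8·125.7883 = 111.6306.
Competitive Q* = 146.2042, so ΔQ = 20.4159; wedge = 131.1278 − 111.6306 = 19.4972.
The triangle = ½ × 20.4159 × 19.4972 = $199.03 thousand.

$199.03 thousand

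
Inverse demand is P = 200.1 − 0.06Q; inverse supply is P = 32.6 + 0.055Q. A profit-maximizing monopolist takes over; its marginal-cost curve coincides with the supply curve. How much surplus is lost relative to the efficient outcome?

14339.31

Competitive equilibrium: 200.1 − 0.06Q = 32.6 + 0.055Q → Q* = 1456.52174, P* = 112.7087.
Marginal revenue: MR = 200.1 − 0.12Q. Set MR = MC: 200.1 − 0.12Q = 32.6 + 0.055Q → Q_m = 957.14286.
Price P_m = 200.1 − 0.06·957.14286 = 142.67143; MC(Q_m) = 32.6 + 0.055·957.14286 = 85.24286.
Competitive Q* = 1456.52174, so ΔQ = 499.37888; wedge = 142.67143 − 85.24286 = 57.42857.
The triangle = ½ × 499.37888 × 57.42857 = 14339.31.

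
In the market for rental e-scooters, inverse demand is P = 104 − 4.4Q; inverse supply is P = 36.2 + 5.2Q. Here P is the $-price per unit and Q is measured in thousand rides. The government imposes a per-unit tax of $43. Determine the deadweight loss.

$96.30 thousand

Competitive equilibrium: 104 − 4.4Q = 36.2 + 5.2Q → Q* = 7.0625, P* = 72.925.
With the tax, the buyer price exceeds the seller price by 43: (104 − 4.4Q) − (36.2 + 5.2Q) = 43 → Q' = 2.5833.
ΔQ = 7.0625 − 2.5833 = 4.4792; the wedge equals the tax, 43.
Welfare loss = ½ × 4.4792 × 43 = $96.30 thousand.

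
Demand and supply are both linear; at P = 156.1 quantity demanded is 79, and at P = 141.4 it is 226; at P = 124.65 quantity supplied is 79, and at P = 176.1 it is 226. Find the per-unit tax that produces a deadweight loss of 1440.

Demand slope = (141.4 − 156.1)/(226 − 79) = −0.1, so P = 164 − 0.1Q.
Supply slope = (176.1 − 124.65)/(226 − 79) = 0.35, so P = 97 + 0.35Q.
Competitive equilibrium: 164 − 0.1Q = 97 + 0.35Q → Q* = 148.8889, P* = 149.1111.
A tax t gives ΔQ = t/0.45 and wedge t, so DWL = t²/0.9.
t²/0.9 = 1440 → t² = 1296 → t = 36.

36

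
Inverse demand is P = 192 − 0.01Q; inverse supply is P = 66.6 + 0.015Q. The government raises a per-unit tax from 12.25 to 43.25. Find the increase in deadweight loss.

34410

Competitive equilibrium: 192 − 0.01Q = 66.6 + 0.015Q → Q* = 5016, P* = 141.84.
For a per-unit tax t: ΔQ = t/0.025, so DWL = ½·t·(t/0.025) = t²/0.05.
At t = 12.25: DWL = 3001.25. At t = 43.25: DWL = 37411.25.
Increase = 37411.25 − 3001.25 = 34410.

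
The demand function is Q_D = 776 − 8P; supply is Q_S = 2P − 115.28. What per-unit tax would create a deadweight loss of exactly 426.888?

23.1

In inverse form: demand P = 97 − 0.125Q, supply P = 57.64 + 0.5Q.
Competitive equilibrium: 97 − 0.125Q = 57.64 + 0.5Q → Q* = 62.976, P* = 89.128.
A tax t gives ΔQ = t/0.625 and wedge t, so DWL = t²/1.25.
t²/1.25 = 426.888 → t² = 533.61 → t = 23.1.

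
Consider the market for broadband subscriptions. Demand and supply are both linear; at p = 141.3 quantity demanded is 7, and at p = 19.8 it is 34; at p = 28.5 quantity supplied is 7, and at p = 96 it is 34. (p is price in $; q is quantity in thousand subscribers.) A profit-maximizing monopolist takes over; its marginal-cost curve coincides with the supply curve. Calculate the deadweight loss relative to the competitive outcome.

$286.32 thousand

Demand slope = (19.8 − 141.3)/(34 − 7) = −4.5, so p = 172.8 − 4.5q.
Supply slope = (96 − 28.5)/(34 − 7) = 2.5, so p = 11 + 2.5q.
Competitive equilibrium: 172.8 − 4.5q = 11 + 2.5q → q* = 23.1143, p* = 68.7857.
Marginal revenue: MR = 172.8 − 9q. Set MR = MC: 172.8 − 9q = 11 + 2.5q → q_m = 14.0696.
Price p_m = 172.8 − 4.5·14.0696 = 109.4868; MC(q_m) = 11 + 2.5·14.0696 = 46.174.
Competitive q* = 23.1143, so Δq = 9.0447; wedge = 109.4868 − 46.174 = 63.3128.
Deadweight loss = ½ × 9.0447 × 63.3128 = $286.32 thousand.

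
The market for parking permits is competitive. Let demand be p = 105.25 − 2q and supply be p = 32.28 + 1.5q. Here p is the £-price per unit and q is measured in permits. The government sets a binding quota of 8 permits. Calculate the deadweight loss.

Competitive equilibrium: 105.25 − 2q = 32.28 + 1.5q → q* = 20.8486, p* = 63.5529.
At q = 8: demand price = 105.25 − 2·8 = 89.25; supply price = 32.28 + 1.5·8 = 44.28.
Δq = 20.8486 − 8 = 12.8486; wedge = 89.25 − 44.28 = 44.97.
Deadweight loss = ½ × 12.8486 × 44.97 = £288.90.

£288.90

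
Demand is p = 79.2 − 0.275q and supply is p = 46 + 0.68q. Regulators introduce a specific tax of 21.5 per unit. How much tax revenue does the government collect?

Competitive equilibrium: 79.2 − 0.275q = 46 + 0.68q → q* = 34.7644, p* = 69.6398.
With the tax, the buyer price exceeds the seller price by 21.5: (79.2 − 0.275q) − (46 + 0.68q) = 21.5 → q' = 12.2513.
Tax revenue = 21.5 × 12.2513 = 263.40.

263.40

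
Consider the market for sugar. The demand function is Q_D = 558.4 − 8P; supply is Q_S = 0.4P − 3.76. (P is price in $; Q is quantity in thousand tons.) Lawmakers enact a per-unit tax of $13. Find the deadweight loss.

In inverse form: demand P = 69.8 − 0.125Q, supply P = 9.4 + 2.5Q.
Competitive equilibrium: 69.8 − 0.125Q = 9.4 + 2.5Q → Q* = 23.0095, P* = 66.9238.
With the tax, the buyer price exceeds the seller price by 13: (69.8 − 0.125Q) − (9.4 + 2.5Q) = 13 → Q' = 18.0571.
ΔQ = 23.0095 − 18.0571 = 4.9524; the wedge equals the tax, 13.
The triangle = ½ × 4.9524 × 13 = $32.19 thousand.

$32.19 thousand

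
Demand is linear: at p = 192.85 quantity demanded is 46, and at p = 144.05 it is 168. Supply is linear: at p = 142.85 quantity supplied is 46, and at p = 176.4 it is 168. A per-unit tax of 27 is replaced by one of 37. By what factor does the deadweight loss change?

Demand slope = (144.05 − 192.85)/(168 − 46) = −0.4, so p = 211.25 − 0.4q.
Supply slope = (176.4 − 142.85)/(168 − 46) = 0.275, so p = 130.2 + 0.275q.
Competitive equilibrium: 211.25 − 0.4q = 130.2 + 0.275q → q* = 120.0741, p* = 163.2204.
For a per-unit tax t: Δq = t/0.675, so DWL = ½·t·(t/0.675) = t²/1.35.
At t = 27: DWL = 540. At t = 37: DWL = 1014.074.
Ratio = (37/27)² = 1.878.

1.878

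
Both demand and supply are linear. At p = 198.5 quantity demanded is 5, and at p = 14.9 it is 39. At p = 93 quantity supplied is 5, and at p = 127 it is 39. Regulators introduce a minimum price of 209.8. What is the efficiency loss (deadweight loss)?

Demand slope = (14.9 − 198.5)/(39 − 5) = −5.4, so p = 225.5 − 5.4q.
Supply slope = (127 − 93)/(39 − 5) = 1, so p = 88 + q.
Competitive equilibrium: 225.5 − 5.4q = 88 + q → q* = 21.4844, p* = 109.4844.
At the floor p = 209.8, quantity demanded = (225.5 − 209.8)/5.4 = 2.9074.
Sellers' marginal cost at q' = 2.9074: 88 + 1·2.9074 = 90.9074.
Δq = 21.4844 − 2.9074 = 18.577; wedge = 209.8 − 90.9074 = 118.8926.
The triangle = ½ × 18.577 × 118.8926 = 1104.33.

1104.33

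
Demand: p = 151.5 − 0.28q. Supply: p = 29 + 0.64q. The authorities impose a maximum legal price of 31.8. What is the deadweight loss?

Competitive equilibrium: 151.5 − 0.28q = 29 + 0.64q → q* = 133.1522, p* = 114.2174.
At the ceiling p = 31.8, quantity supplied = (31.8 − 29)/0.64 = 4.375.
Willingness to pay at q' = 4.375: 151.5 − 0.28·4.375 = 150.275.
Δq = 133.1522 − 4.375 = 128.7772; wedge = 150.275 − 31.8 = 118.475.
Welfare loss = ½ × 128.7772 × 118.475 = 7628.44.

7628.44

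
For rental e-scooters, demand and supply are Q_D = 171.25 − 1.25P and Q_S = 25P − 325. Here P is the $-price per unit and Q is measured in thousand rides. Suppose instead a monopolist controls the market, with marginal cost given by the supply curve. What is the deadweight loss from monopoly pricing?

In inverse form: demand P = 137 − 0.8Q, supply P = 13 + 0.04Q.
Competitive equilibrium: 137 − 0.8Q = 13 + 0.04Q → Q* = 147.619, P* = 18.9048.
Marginal revenue: MR = 137 − 1.6Q. Set MR = MC: 137 − 1.6Q = 13 + 0.04Q → Q_m = 75.6098.
Price P_m = 137 − 0.8·75.6098 = 76.5122; MC(Q_m) = 13 + 0.04·75.6098 = 16.0244.
Competitive Q* = 147.619, so ΔQ = 72.0092; wedge = 76.5122 − 16.0244 = 60.4878.
Deadweight loss = ½ × 72.0092 × 60.4878 = $2177.84 thousand.

$2177.84 thousand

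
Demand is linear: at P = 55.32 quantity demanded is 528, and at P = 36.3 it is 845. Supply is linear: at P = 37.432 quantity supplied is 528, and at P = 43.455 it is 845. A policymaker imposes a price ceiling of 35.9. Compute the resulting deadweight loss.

Demand slope = (36.3 − 55.32)/(845 − 528) = −0.06, so P = 87 − 0.06Q.
Supply slope = (43.455 − 37.432)/(845 − 528) = 0.019, so P = 27.4 + 0.019Q.
Competitive equilibrium: 87 − 0.06Q = 27.4 + 0.019Q → Q* = 754.4304, P* = 41.7342.
At the ceiling P = 35.9, quantity supplied = (35.9 − 27.4)/0.019 = 447.3684.
Willingness to pay at Q' = 447.3684: 87 − 0.06·447.3684 = 60.1579.
ΔQ = 754.4304 − 447.3684 = 307.062; wedge = 60.1579 − 35.9 = 24.2579.
Welfare loss = ½ × 307.062 × 24.2579 = 3724.34.

3724.34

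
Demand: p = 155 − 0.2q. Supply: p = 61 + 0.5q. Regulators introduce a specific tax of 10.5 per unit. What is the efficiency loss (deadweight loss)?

78.75

Competitive equilibrium: 155 − 0.2q = 61 + 0.5q → q* = 134.2857, p* = 128.1429.
With the tax, the buyer price exceeds the seller price by 10.5: (155 − 0.2q) − (61 + 0.5q) = 10.5 → q' = 119.2857.
Δq = 134.2857 − 119.2857 = 15; the wedge equals the tax, 10.5.
DWL = ½ × 15 × 10.5 = 78.75.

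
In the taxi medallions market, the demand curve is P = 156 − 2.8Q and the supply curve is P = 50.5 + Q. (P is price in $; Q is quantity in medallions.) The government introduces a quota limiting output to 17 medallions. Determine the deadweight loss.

$220.11

Competitive equilibrium: 156 − 2.8Q = 50.5 + Q → Q* = 27.7632, P* = 78.2632.
At Q = 17: demand price = 156 − 2.8·17 = 108.4; supply price = 50.5 + 1·17 = 67.5.
ΔQ = 27.7632 − 17 = 10.7632; wedge = 108.4 − 67.5 = 40.9.
Deadweight loss = ½ × 10.7632 × 40.9 = $220.11.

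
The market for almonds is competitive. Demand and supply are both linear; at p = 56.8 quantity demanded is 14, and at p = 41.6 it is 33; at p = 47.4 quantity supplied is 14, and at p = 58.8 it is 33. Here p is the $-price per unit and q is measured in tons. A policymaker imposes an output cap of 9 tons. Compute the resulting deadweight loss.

Demand slope = (41.6 − 56.8)/(33 − 14) = −0.8, so p = 68 − 0.8q.
Supply slope = (58.8 − 47.4)/(33 − 14) = 0.6, so p = 39 + 0.6q.
Competitive equilibrium: 68 − 0.8q = 39 + 0.6q → q* = 20.7143, p* = 51.4286.
At q = 9: demand price = 68 − 0.8·9 = 60.8; supply price = 39 + 0.6·9 = 44.4.
Δq = 20.7143 − 9 = 11.7143; wedge = 60.8 − 44.4 = 16.4.
Welfare loss = ½ × 11.7143 × 16.4 = $96.06.

$96.06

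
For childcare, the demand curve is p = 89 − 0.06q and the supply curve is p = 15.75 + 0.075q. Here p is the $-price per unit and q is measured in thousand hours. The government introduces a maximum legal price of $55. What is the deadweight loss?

Competitive equilibrium: 89 − 0.06q = 15.75 + 0.075q → q* = 542.5926, p* = 56.4444.
At the ceiling p = 55, quantity supplied = (55 − 15.75)/0.075 = 523.3333.
Willingness to pay at q' = 523.3333: 89 − 0.06·523.3333 = 57.6.
Δq = 542.5926 − 523.3333 = 19.2593; wedge = 57.6 − 55 = 2.6.
The triangle = ½ × 19.2593 × 2.6 = $25.04 thousand.

$25.04 thousand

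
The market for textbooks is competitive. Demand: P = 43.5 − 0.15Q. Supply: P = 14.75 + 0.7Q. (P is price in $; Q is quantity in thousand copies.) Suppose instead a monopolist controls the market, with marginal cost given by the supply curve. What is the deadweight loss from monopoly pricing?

Competitive equilibrium: 43.5 − 0.15Q = 14.75 + 0.7Q → Q* = 33.8235, P* = 38.4265.
Marginal revenue: MR = 43.5 − 0.3Q. Set MR = MC: 43.5 − 0.3Q = 14.75 + 0.7Q → Q_m = 28.75.
Price P_m = 43.5 − 0.15·28.75 = 39.1875; MC(Q_m) = 14.75 + 0.7·28.75 = 34.875.
Competitive Q* = 33.8235, so ΔQ = 5.0735; wedge = 39.1875 − 34.875 = 4.3125.
DWL = ½ × 5.0735 × 4.3125 = $10.94 thousand.

$10.94 thousand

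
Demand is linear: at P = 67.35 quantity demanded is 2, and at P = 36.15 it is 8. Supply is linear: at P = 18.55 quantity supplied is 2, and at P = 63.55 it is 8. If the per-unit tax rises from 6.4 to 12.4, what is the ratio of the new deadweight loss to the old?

Demand slope = (36.15 − 67.35)/(8 − 2) = −5.2, so P = 77.75 − 5.2Q.
Supply slope = (63.55 − 18.55)/(8 − 2) = 7.5, so P = 3.55 + 7.5Q.
Competitive equilibrium: 77.75 − 5.2Q = 3.55 + 7.5Q → Q* = 5.8425, P* = 47.3689.
For a per-unit tax t: ΔQ = t/12.7, so DWL = ½·t·(t/12.7) = t²/25.4.
At t = 6.4: DWL = 1.613. At t = 12.4: DWL = 6.054.
Ratio = (12.4/6.4)² = 3.754.

3.754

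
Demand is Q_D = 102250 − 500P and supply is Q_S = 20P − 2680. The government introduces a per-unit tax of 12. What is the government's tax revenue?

13500

In inverse form: demand P = 204.5 − 0.002Q, supply P = 134 + 0.05Q.
Competitive equilibrium: 204.5 − 0.002Q = 134 + 0.05Q → Q* = 1355.7692, P* = 201.7885.
With the tax, the buyer price exceeds the seller price by 12: (204.5 − 0.002Q) − (134 + 0.05Q) = 12 → Q' = 1125.
Tax revenue = 12 × 1125 = 13500.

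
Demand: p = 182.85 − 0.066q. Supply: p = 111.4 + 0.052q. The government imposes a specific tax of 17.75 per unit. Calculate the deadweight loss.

1335.01

Competitive equilibrium: 182.85 − 0.066q = 111.4 + 0.052q → q* = 605.5085, p* = 142.8864.
With the tax, the buyer price exceeds the seller price by 17.75: (182.85 − 0.066q) − (111.4 + 0.052q) = 17.75 → q' = 455.0847.
Δq = 605.5085 − 455.0847 = 150.4238; the wedge equals the tax, 17.75.
The triangle = ½ × 150.4238 × 17.75 = 1335.01.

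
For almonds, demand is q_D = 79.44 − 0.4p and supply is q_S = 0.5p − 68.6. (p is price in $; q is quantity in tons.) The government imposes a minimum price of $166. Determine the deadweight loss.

$0.82

In inverse form: demand p = 198.6 − 2.5q, supply p = 137.2 + 2q.
Competitive equilibrium: 198.6 − 2.5q = 137.2 + 2q → q* = 13.6444, p* = 164.4889.
At the floor p = 166, quantity demanded = (198.6 − 166)/2.5 = 13.04.
Sellers' marginal cost at q' = 13.04: 137.2 + 2·13.04 = 163.28.
Δq = 13.6444 − 13.04 = 0.6044; wedge = 166 − 163.28 = 2.72.
Deadweight loss = ½ × 0.6044 × 2.72 = $0.82.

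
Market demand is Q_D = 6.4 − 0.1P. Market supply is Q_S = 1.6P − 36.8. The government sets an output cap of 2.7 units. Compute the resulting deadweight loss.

In inverse form: demand P = 64 − 10Q, supply P = 23 + 0.625Q.
Competitive equilibrium: 64 − 10Q = 23 + 0.625Q → Q* = 3.8588, P* = 25.4118.
At Q = 2.7: demand price = 64 − 10·2.7 = 37; supply price = 23 + 0.625·2.7 = 24.6875.
ΔQ = 3.8588 − 2.7 = 1.1588; wedge = 37 − 24.6875 = 12.3125.
The triangle = ½ × 1.1588 × 12.3125 = 7.13.

7.13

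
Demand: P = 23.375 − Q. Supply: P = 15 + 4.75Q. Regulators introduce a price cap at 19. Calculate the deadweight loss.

Competitive equilibrium: 23.375 − Q = 15 + 4.75Q → Q* = 1.4565, P* = 21.9185.
At the ceiling P = 19, quantity supplied = (19 − 15)/4.75 = 0.8421.
Willingness to pay at Q' = 0.8421: 23.375 − 1·0.8421 = 22.5329.
ΔQ = 1.4565 − 0.8421 = 0.6144; wedge = 22.5329 − 19 = 3.5329.
DWL = ½ × 0.6144 × 3.5329 = 1.09.

1.09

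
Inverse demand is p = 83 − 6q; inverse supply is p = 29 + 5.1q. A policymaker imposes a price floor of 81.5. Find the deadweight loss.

Competitive equilibrium: 83 − 6q = 29 + 5.1q → q* = 4.8649, p* = 53.8108.
At the floor p = 81.5, quantity demanded = (83 − 81.5)/6 = 0.25.
Sellers' marginal cost at q' = 0.25: 29 + 5.1·0.25 = 30.275.
Δq = 4.8649 − 0.25 = 4.6149; wedge = 81.5 − 30.275 = 51.225.
The triangle = ½ × 4.6149 × 51.225 = 118.20.

118.20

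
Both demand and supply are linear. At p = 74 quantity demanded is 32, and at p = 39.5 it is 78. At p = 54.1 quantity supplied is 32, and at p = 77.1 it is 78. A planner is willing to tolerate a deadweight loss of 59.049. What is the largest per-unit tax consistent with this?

Demand slope = (39.5 − 74)/(78 − 32) = −0.75, so p = 98 − 0.75q.
Supply slope = (77.1 − 54.1)/(78 − 32) = 0.5, so p = 38.1 + 0.5q.
Competitive equilibrium: 98 − 0.75q = 38.1 + 0.5q → q* = 47.92, p* = 62.06.
A tax t gives Δq = t/1.25 and wedge t, so DWL = t²/2.5.
t²/2.5 = 59.049 → t² = 147.6225 → t = 12.15.

12.15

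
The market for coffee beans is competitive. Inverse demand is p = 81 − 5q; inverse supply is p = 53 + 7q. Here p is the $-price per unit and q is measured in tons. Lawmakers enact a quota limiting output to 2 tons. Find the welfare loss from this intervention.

Competitive equilibrium: 81 − 5q = 53 + 7q → q* = 2.3333, p* = 69.3333.
At q = 2: demand price = 81 − 5·2 = 71; supply price = 53 + 7·2 = 67.
Δq = 2.3333 − 2 = 0.3333; wedge = 71 − 67 = 4.
DWL = ½ × 0.3333 × 4 = $0.67.

$0.67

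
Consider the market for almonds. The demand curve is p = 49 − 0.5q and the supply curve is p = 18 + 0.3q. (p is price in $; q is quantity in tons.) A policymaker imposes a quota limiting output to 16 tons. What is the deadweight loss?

Competitive equilibrium: 49 − 0.5q = 18 + 0.3q → q* = 38.75, p* = 29.625.
At q = 16: demand price = 49 − 0.5·16 = 41; supply price = 18 + 0.3·16 = 22.8.
Δq = 38.75 − 16 = 22.75; wedge = 41 − 22.8 = 18.2.
The triangle = ½ × 22.75 × 18.2 = $207.025.

$207.025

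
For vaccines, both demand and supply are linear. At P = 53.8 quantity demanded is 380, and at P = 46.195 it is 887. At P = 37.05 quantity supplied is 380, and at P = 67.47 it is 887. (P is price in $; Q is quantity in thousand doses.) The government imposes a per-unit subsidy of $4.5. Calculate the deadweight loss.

$135 thousand

Demand slope = (46.195 − 53.8)/(887 − 380) = −0.015, so P = 59.5 − 0.015Q.
Supply slope = (67.47 − 37.05)/(887 − 380) = 0.06, so P = 14.25 + 0.06Q.
Competitive equilibrium: 59.5 − 0.015Q = 14.25 + 0.06Q → Q* = 603.3333, P* = 50.45.
The subsidy lowers effective supply by 4.5: P = 9.75 + 0.06Q.
New quantity: 59.5 − 0.015Q = 9.75 + 0.06Q → Q' = 663.3333.
Overproduction ΔQ = 663.3333 − 603.3333 = 60; wedge = subsidy = 4.5.
Welfare loss = ½ × 60 × 4.5 = $135 thousand.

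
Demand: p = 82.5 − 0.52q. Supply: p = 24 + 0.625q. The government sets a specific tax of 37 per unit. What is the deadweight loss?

Competitive equilibrium: 82.5 − 0.52q = 24 + 0.625q → q* = 51.0917, p* = 55.9323.
With the tax, the buyer price exceeds the seller price by 37: (82.5 − 0.52q) − (24 + 0.625q) = 37 → q' = 18.7773.
Δq = 51.0917 − 18.7773 = 32.3144; the wedge equals the tax, 37.
Welfare loss = ½ × 32.3144 × 37 = 597.82.

597.82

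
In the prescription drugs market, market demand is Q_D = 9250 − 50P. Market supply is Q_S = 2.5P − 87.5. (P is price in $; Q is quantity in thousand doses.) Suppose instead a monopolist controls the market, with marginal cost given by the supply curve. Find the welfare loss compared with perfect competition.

$55.34 thousand

In inverse form: demand P = 185 − 0.02Q, supply P = 35 + 0.4Q.
Competitive equilibrium: 185 − 0.02Q = 35 + 0.4Q → Q* = 357.1429, P* = 177.8571.
Marginal revenue: MR = 185 − 0.04Q. Set MR = MC: 185 − 0.04Q = 35 + 0.4Q → Q_m = 340.9091.
Price P_m = 185 − 0.02·340.9091 = 178.1818; MC(Q_m) = 35 + 0.4·340.9091 = 171.3636.
Competitive Q* = 357.1429, so ΔQ = 16.2338; wedge = 178.1818 − 171.3636 = 6.8182.
Welfare loss = ½ × 16.2338 × 6.8182 = $55.34 thousand.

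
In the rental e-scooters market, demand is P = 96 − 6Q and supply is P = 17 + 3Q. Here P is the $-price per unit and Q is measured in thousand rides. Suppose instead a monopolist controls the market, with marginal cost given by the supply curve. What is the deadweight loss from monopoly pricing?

Competitive equilibrium: 96 − 6Q = 17 + 3Q → Q* = 8.77778, P* = 43.33333.
Marginal revenue: MR = 96 − 12Q. Set MR = MC: 96 − 12Q = 17 + 3Q → Q_m = 5.26667.
Price P_m = 96 − 6·5.26667 = 64.39998; MC(Q_m) = 17 + 3·5.26667 = 32.80001.
Competitive Q* = 8.77778, so ΔQ = 3.51111; wedge = 64.39998 − 32.80001 = 31.59997.
DWL = ½ × 3.51111 × 31.59997 = $55.48 thousand.

$55.48 thousand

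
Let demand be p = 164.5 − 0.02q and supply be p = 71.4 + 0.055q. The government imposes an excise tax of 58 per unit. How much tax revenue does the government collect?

27144

Competitive equilibrium: 164.5 − 0.02q = 71.4 + 0.055q → q* = 1241.3333, p* = 139.6733.
With the tax, the buyer price exceeds the seller price by 58: (164.5 − 0.02q) − (71.4 + 0.055q) = 58 → q' = 468.
Tax revenue = 58 × 468 = 27144.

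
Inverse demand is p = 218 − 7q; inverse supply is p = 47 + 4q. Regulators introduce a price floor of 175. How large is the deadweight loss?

486.25

Competitive equilibrium: 218 − 7q = 47 + 4q → q* = 15.5455, p* = 109.1818.
At the floor p = 175, quantity demanded = (218 − 175)/7 = 6.1429.
Sellers' marginal cost at q' = 6.1429: 47 + 4·6.1429 = 71.5716.
Δq = 15.5455 − 6.1429 = 9.4026; wedge = 175 − 71.5716 = 103.4284.
DWL = ½ × 9.4026 × 103.4284 = 486.25.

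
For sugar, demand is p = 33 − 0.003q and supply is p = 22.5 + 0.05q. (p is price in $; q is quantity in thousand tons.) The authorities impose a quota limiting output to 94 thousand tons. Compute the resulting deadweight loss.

$287.25 thousand

Competitive equilibrium: 33 − 0.003q = 22.5 + 0.05q → q* = 198.1132, p* = 32.4057.
At q = 94: demand price = 33 − 0.003·94 = 32.718; supply price = 22.5 + 0.05·94 = 27.2.
Δq = 198.1132 − 94 = 104.1132; wedge = 32.718 − 27.2 = 5.518.
The triangle = ½ × 104.1132 × 5.518 = $287.25 thousand.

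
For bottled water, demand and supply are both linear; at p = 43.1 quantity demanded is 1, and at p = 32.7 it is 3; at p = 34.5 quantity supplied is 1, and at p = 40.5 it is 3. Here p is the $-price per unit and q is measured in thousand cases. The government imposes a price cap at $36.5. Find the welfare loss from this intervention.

Demand slope = (32.7 − 43.1)/(3 − 1) = −5.2, so p = 48.3 − 5.2q.
Supply slope = (40.5 − 34.5)/(3 − 1) = 3, so p = 31.5 + 3q.
Competitive equilibrium: 48.3 − 5.2q = 31.5 + 3q → q* = 2.0488, p* = 37.6463.
At the ceiling p = 36.5, quantity supplied = (36.5 − 31.5)/3 = 1.6667.
Willingness to pay at q' = 1.6667: 48.3 − 5.2·1.6667 = 39.6332.
Δq = 2.0488 − 1.6667 = 0.3821; wedge = 39.6332 − 36.5 = 3.1332.
DWL = ½ × 0.3821 × 3.1332 = $0.60 thousand.

$0.60 thousand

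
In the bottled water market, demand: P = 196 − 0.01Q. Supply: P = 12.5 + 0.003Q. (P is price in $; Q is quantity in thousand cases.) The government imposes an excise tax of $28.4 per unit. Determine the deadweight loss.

$31021.54 thousand

Competitive equilibrium: 196 − 0.01Q = 12.5 + 0.003Q → Q* = 14115.3846, P* = 54.8462.
With the tax, the buyer price exceeds the seller price by 28.4: (196 − 0.01Q) − (12.5 + 0.003Q) = 28.4 → Q' = 11930.7692.
ΔQ = 14115.3846 − 11930.7692 = 2184.6154; the wedge equals the tax, 28.4.
Deadweight loss = ½ × 2184.6154 × 28.4 = $31021.54 thousand.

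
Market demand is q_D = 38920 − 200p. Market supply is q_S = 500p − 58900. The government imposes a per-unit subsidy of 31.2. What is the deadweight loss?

69531.43

In inverse form: demand p = 194.6 − 0.005q, supply p = 117.8 + 0.002q.
Competitive equilibrium: 194.6 − 0.005q = 117.8 + 0.002q → q* = 10971.4286, p* = 139.7429.
The subsidy lowers effective supply by 31.2: p = 86.6 + 0.002q.
New quantity: 194.6 − 0.005q = 86.6 + 0.002q → q' = 15428.5714.
Overproduction Δq = 15428.5714 − 10971.4286 = 4457.1428; wedge = subsidy = 31.2.
Welfare loss = ½ × 4457.1428 × 31.2 = 69531.43.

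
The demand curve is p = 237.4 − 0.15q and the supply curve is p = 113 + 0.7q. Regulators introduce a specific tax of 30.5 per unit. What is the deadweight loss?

Competitive equilibrium: 237.4 − 0.15q = 113 + 0.7q → q* = 146.3529, p* = 215.4471.
With the tax, the buyer price exceeds the seller price by 30.5: (237.4 − 0.15q) − (113 + 0.7q) = 30.5 → q' = 110.4706.
Δq = 146.3529 − 110.4706 = 35.8823; the wedge equals the tax, 30.5.
DWL = ½ × 35.8823 × 30.5 = 547.21.

547.21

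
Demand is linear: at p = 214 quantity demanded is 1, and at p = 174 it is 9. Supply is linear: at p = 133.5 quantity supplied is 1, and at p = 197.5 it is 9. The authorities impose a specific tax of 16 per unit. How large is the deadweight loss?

Demand slope = (174 − 214)/(9 − 1) = −5, so p = 219 − 5q.
Supply slope = (197.5 − 133.5)/(9 − 1) = 8, so p = 125.5 + 8q.
Competitive equilibrium: 219 − 5q = 125.5 + 8q → q* = 7.1923, p* = 183.0385.
With the tax, the buyer price exceeds the seller price by 16: (219 − 5q) − (125.5 + 8q) = 16 → q' = 5.9615.
Δq = 7.1923 − 5.9615 = 1.2308; the wedge equals the tax, 16.
Deadweight loss = ½ × 1.2308 × 16 = 9.85.

9.85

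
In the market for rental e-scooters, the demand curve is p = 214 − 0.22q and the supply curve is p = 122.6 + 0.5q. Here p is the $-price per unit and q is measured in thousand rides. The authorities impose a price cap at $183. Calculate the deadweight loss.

$13.59 thousand

Competitive equilibrium: 214 − 0.22q = 122.6 + 0.5q → q* = 126.9444, p* = 186.0722.
At the ceiling p = 183, quantity supplied = (183 − 122.6)/0.5 = 120.8.
Willingness to pay at q' = 120.8: 214 − 0.22·120.8 = 187.424.
Δq = 126.9444 − 120.8 = 6.1444; wedge = 187.424 − 183 = 4.424.
The triangle = ½ × 6.1444 × 4.424 = $13.59 thousand.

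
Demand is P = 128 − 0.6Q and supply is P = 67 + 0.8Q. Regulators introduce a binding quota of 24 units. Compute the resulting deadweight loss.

268.13

Competitive equilibrium: 128 − 0.6Q = 67 + 0.8Q → Q* = 43.5714, P* = 101.8571.
At Q = 24: demand price = 128 − 0.6·24 = 113.6; supply price = 67 + 0.8·24 = 86.2.
ΔQ = 43.5714 − 24 = 19.5714; wedge = 113.6 − 86.2 = 27.4.
Deadweight loss = ½ × 19.5714 × 27.4 = 268.13.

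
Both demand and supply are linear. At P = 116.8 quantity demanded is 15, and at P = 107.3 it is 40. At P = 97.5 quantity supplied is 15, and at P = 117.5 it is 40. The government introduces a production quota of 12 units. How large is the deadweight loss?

221.04

Demand slope = (107.3 − 116.8)/(40 − 15) = −0.38, so P = 122.5 − 0.38Q.
Supply slope = (117.5 − 97.5)/(40 − 15) = 0.8, so P = 85.5 + 0.8Q.
Competitive equilibrium: 122.5 − 0.38Q = 85.5 + 0.8Q → Q* = 31.3559, P* = 110.5847.
At Q = 12: demand price = 122.5 − 0.38·12 = 117.94; supply price = 85.5 + 0.8·12 = 95.1.
ΔQ = 31.3559 − 12 = 19.3559; wedge = 117.94 − 95.1 = 22.84.
Welfare loss = ½ × 19.3559 × 22.84 = 221.04.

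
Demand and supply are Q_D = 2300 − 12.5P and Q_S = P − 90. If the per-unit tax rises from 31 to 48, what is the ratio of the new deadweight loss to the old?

2.398

In inverse form: demand P = 184 − 0.08Q, supply P = 90 + Q.
Competitive equilibrium: 184 − 0.08Q = 90 + Q → Q* = 87.037, P* = 177.037.
For a per-unit tax t: ΔQ = t/1.08, so DWL = ½·t·(t/1.08) = t²/2.16.
At t = 31: DWL = 444.907. At t = 48: DWL = 1066.667.
Ratio = (48/31)² = 2.398.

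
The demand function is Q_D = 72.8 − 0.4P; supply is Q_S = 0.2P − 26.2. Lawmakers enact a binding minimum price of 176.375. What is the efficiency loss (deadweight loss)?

In inverse form: demand P = 182 − 2.5Q, supply P = 131 + 5Q.
Competitive equilibrium: 182 − 2.5Q = 131 + 5Q → Q* = 6.8, P* = 165.
At the floor P = 176.375, quantity demanded = (182 − 176.375)/2.5 = 2.25.
Sellers' marginal cost at Q' = 2.25: 131 + 5·2.25 = 142.25.
ΔQ = 6.8 − 2.25 = 4.55; wedge = 176.375 − 142.25 = 34.125.
The triangle = ½ × 4.55 × 34.125 = 77.63.

77.63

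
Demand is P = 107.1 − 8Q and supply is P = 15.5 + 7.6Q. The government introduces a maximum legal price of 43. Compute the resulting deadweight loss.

Competitive equilibrium: 107.1 − 8Q = 15.5 + 7.6Q → Q* = 5.8718, P* = 60.1256.
At the ceiling P = 43, quantity supplied = (43 − 15.5)/7.6 = 3.6184.
Willingness to pay at Q' = 3.6184: 107.1 − 8·3.6184 = 78.1528.
ΔQ = 5.8718 − 3.6184 = 2.2534; wedge = 78.1528 − 43 = 35.1528.
DWL = ½ × 2.2534 × 35.1528 = 39.61.

39.61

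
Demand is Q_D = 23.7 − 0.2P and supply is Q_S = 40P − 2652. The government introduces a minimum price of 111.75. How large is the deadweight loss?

205.24

In inverse form: demand P = 118.5 − 5Q, supply P = 66.3 + 0.025Q.
Competitive equilibrium: 118.5 − 5Q = 66.3 + 0.025Q → Q* = 10.3881, P* = 66.5597.
At the floor P = 111.75, quantity demanded = (118.5 − 111.75)/5 = 1.35.
Sellers' marginal cost at Q' = 1.35: 66.3 + 0.025·1.35 = 66.3338.
ΔQ = 10.3881 − 1.35 = 9.0381; wedge = 111.75 − 66.3338 = 45.4162.
Deadweight loss = ½ × 9.0381 × 45.4162 = 205.24.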